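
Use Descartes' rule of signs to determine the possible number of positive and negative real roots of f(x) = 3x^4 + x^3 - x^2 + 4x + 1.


Descartes' rule of signs:

For positive roots, count sign changes in f(x) = 3x^4 + x^3 - x^2 + 4x + 1:
Signs of coefficients: +, +, -, +, +
Number of sign changes: 2
Possible positive real roots: 2, 0

For negative roots, examine f(-x) = 3x^4 - x^3 - x^2 - 4x + 1:
Signs of coefficients: +, -, -, -, +
Number of sign changes: 2
Possible negative real roots: 2, 0

Positive roots: 2 or 0; Negative roots: 2 or 0


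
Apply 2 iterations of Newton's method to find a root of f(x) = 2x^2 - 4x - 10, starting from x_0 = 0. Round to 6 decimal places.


Newton's method: x_(n+1) = x_n - f(x_n)/f'(x_n)
f(x) = 2x^2 - 4x - 10
f'(x) = 4x - 4

Iteration 1:
  f(0.000000) = -10.000000
  f'(0.000000) = -4.000000
  x_1 = 0.000000 - (-10.000000)/(-4.000000) = -2.500000

Iteration 2:
  f(-2.500000) = 12.500000
  f'(-2.500000) = -14.000000
  x_2 = -2.500000 - (12.500000)/(-14.000000) = -1.607143

x_2 = -1.607143


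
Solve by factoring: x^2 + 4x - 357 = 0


We need two numbers that multiply to -357 and add to 4.
Those numbers are -17 and 21 (since (-17) * 21 = -357 and (-17) + 21 = 4).
So x^2 + 4x - 357 = (x - 17)(x + 21) = 0
Setting each factor to zero: x = 17 or x = -21

x = -21, x = 17


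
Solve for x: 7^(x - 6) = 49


Express both sides with the same base.
49 = 7^2
Since the bases match, equate exponents: x - 6 = 2
So x = 2 - (-6) = 8

x = 8


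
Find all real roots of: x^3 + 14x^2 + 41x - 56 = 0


Let p(x) = x^3 + 14x^2 + 41x - 56. By the rational root theorem (leading coefficient 1), any rational root is an integer divisor of 56: try ±1, ±2, ... in turn.
Test x = 1: value = 0 ✓, so (x - 1) is a factor.
Synthetic division by (x - 1): bring down 1; 1(1) + 14 = 15; 15(1) + 41 = 56; 56(1) - 56 = 0 → quotient x^2 + 15x + 56, remainder 0.
Solve the quadratic x^2 + 15x + 56 = 0: discriminant = 15^2 - 4(1)(56) = 225 - 224 = 1.
sqrt(1) = 1, so x = (-15 ± 1)/2: x = -7 or x = -8.

x = -8, x = -7, x = 1


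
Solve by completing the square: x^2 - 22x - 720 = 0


Start: x^2 - 22x - 720 = 0
Move constant: x^2 - 22x = 720
Half of -22 is -11, squared is 121
Add 121 to both sides: x^2 - 22x + 121 = 841
(x - 11)^2 = 841
x - 11 = ±29
x = 11 + 29 = 40 or x = 11 - 29 = -18

x = -18, x = 40


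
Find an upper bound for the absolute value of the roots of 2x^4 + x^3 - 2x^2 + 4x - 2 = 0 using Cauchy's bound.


Cauchy's bound: all roots r satisfy |r| <= 1 + max(|a_i/a_n|) for i = 0,...,n-1
where a_n is the leading coefficient.

Coefficients: [2, 1, -2, 4, -2]
Leading coefficient a_n = 2
Ratios |a_i/a_n|: 1/2, 1, 2, 1
Maximum ratio: 2
Cauchy's bound: |r| <= 1 + 2 = 3

Upper bound = 3


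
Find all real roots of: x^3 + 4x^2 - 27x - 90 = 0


Let p(x) = x^3 + 4x^2 - 27x - 90. By the rational root theorem (leading coefficient 1), any rational root is an integer divisor of 90: try ±1, ±2, ... in turn.
Test x = 1: value = -112 ≠ 0.
Test x = -1: value = -60 ≠ 0.
Test x = 2: value = -120 ≠ 0.
Test x = -2: value = -28 ≠ 0.
Test x = 3: value = -108 ≠ 0.
Test x = -3: value = 0 ✓, so (x + 3) is a factor.
Synthetic division by (x + 3): bring down 1; 1(-3) + 4 = 1; 1(-3) - 27 = -30; (-30)(-3) - 90 = 0 → quotient x^2 + x - 30, remainder 0.
Solve the quadratic x^2 + x - 30 = 0: discriminant = 1^2 - 4(1)(-30) = 1 + 120 = 121.
sqrt(121) = 11, so x = (-1 ± 11)/2: x = 5 or x = -6.

x = -6, x = -3, x = 5


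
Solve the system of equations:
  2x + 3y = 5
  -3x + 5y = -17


Using Cramer's rule:
Determinant D = (2)(5) - (-3)(3) = 10 + 9 = 19
Dx = (5)(5) - (-17)(3) = 25 + 51 = 76
Dy = (2)(-17) - (-3)(5) = -34 + 15 = -19
x = Dx/D = 76/19 = 4
y = Dy/D = -19/19 = -1

x = 4, y = -1


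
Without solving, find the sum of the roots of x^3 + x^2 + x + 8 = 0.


By Vieta's formulas for x^3 + bx^2 + cx + d = 0:
  r1 + r2 + r3 = -b/a = -1
  r1*r2 + r1*r3 + r2*r3 = c/a = 1
  r1*r2*r3 = -d/a = -8


Sum = -1


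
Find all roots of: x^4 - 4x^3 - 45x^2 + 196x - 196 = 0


Let p(x) = x^4 - 4x^3 - 45x^2 + 196x - 196. By the rational root theorem (leading coefficient 1), any rational root is an integer divisor of 196: try ±1, ±2, ... in turn.
Test x = 1: value = -48 ≠ 0.
Test x = -1: value = -432 ≠ 0.
Test x = 2: value = 0 ✓, so (x - 2) is a factor.
Synthetic division by (x - 2): bring down 1; 1(2) - 4 = -2; (-2)(2) - 45 = -49; (-49)(2) + 196 = 98; 98(2) - 196 = 0 → quotient x^3 - 2x^2 - 49x + 98, remainder 0.
Continue with the quotient x^3 - 2x^2 - 49x + 98 (candidates must divide 98; re-test x = 2 first in case it repeats).
Test x = 2: value = 0 ✓, so (x - 2) is a factor.
Synthetic division by (x - 2): bring down 1; 1(2) - 2 = 0; 0(2) - 49 = -49; (-49)(2) + 98 = 0 → quotient x^2 - 49, remainder 0.
Solve the quadratic x^2 - 49 = 0: discriminant = 0^2 - 4(1)(-49) = 0 + 196 = 196.
sqrt(196) = 14, so x = (0 ± 14)/2: x = 7 or x = -7.
Collecting all roots found:

x = -7, x = 2 (multiplicity 2), x = 7


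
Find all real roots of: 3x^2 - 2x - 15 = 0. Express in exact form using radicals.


Using the quadratic formula: x = (-b ± sqrt(b^2 - 4ac)) / (2a)
Here a = 3, b = -2, c = -15
Discriminant = b^2 - 4ac = (-2)^2 - 4(3)(-15) = 4 + 180 = 184
Since discriminant = 184 > 0, there are two real roots.
x = (2 ± 2*sqrt(46)) / 6
Simplifying: x = (1 ± sqrt(46)) / 3
Numerically: x ≈ 2.5941 or x ≈ -1.9274

x = (1 + sqrt(46)) / 3 or x = (1 - sqrt(46)) / 3


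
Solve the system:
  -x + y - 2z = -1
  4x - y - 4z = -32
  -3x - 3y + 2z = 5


Using Cramer's rule. Expand each determinant along the first row.
D  = (-1)*[(-1)*2 - (-4)*(-3)] - 1*[4*2 - (-4)*(-3)] + (-2)*[4*(-3) - (-1)*(-3)]
  = (-1)*(-14) - 1*(-4) + (-2)*(-15) = 48
Dx = (-1)*[(-1)*2 - (-4)*(-3)] - 1*[(-32)*2 - (-4)*5] + (-2)*[(-32)*(-3) - (-1)*5]
  = (-1)*(-14) - 1*(-44) + (-2)*(101) = -144
Dy = (-1)*[(-32)*2 - (-4)*5] - (-1)*[4*2 - (-4)*(-3)] + (-2)*[4*5 - (-32)*(-3)]
  = (-1)*(-44) - (-1)*(-4) + (-2)*(-76) = 192
Dz = (-1)*[(-1)*5 - (-32)*(-3)] - 1*[4*5 - (-32)*(-3)] + (-1)*[4*(-3) - (-1)*(-3)]
  = (-1)*(-101) - 1*(-76) + (-1)*(-15) = 192
x = Dx/D = -144/48 = -3, y = Dy/D = 192/48 = 4, z = Dz/D = 192/48 = 4
Check eq1: (-1)(-3) + (1)(4) + (-2)(4) = -1 = -1 ✓
Check eq2: (4)(-3) + (-1)(4) + (-4)(4) = -32 = -32 ✓
Check eq3: (-3)(-3) + (-3)(4) + (2)(4) = 5 = 5 ✓

x = -3, y = 4, z = 4


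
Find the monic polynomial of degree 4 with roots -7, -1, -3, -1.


A monic polynomial with roots -7, -1, -3, -1 is:
p(x) = (x + 7)(x + 1)(x + 3)(x + 1)
After multiplying by (x + 7): x + 7
After multiplying by (x + 1): x^2 + 8x + 7
After multiplying by (x + 3): x^3 + 11x^2 + 31x + 21
After multiplying by (x + 1): x^4 + 12x^3 + 42x^2 + 52x + 21

x^4 + 12x^3 + 42x^2 + 52x + 21


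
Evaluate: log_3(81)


We need the exponent such that 3^? = 81
3^4 = 81
Therefore log_3(81) = 4

4


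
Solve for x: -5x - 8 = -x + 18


Starting with: -5x - 8 = -x + 18
Move all x terms to left: (-5 + 1)x = 18 + 8
Simplify: -4x = 26
Divide both sides by -4: x = -13/2

x = -13/2


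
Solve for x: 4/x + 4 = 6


Subtract 4 from both sides: 4/x = 2
Multiply both sides by x: 4 = 2 * x
Divide by 2: x = 2

x = 2


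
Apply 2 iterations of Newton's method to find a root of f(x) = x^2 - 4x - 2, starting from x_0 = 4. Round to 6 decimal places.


Newton's method: x_(n+1) = x_n - f(x_n)/f'(x_n)
f(x) = x^2 - 4x - 2
f'(x) = 2x - 4

Iteration 1:
  f(4.000000) = -2.000000
  f'(4.000000) = 4.000000
  x_1 = 4.000000 - (-2.000000)/(4.000000) = 4.500000

Iteration 2:
  f(4.500000) = 0.250000
  f'(4.500000) = 5.000000
  x_2 = 4.500000 - (0.250000)/(5.000000) = 4.450000

x_2 = 4.450000


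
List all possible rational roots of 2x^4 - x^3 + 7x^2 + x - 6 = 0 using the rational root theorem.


Rational root theorem: possible roots are ±p/q where:
  p divides the constant term (-6): p ∈ {1, 2, 3, 6}
  q divides the leading coefficient (2): q ∈ {1, 2}

All possible rational roots: -6, -3, -2, -3/2, -1, -1/2, 1/2, 1, 3/2, 2, 3, 6

-6, -3, -2, -3/2, -1, -1/2, 1/2, 1, 3/2, 2, 3, 6


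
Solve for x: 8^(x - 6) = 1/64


Express both sides with the same base.
1/64 = 8^(-2)
Since the bases match, equate exponents: x - 6 = -2
So x = -2 - (-6) = 4

x = 4


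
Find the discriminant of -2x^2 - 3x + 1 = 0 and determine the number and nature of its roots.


For ax^2 + bx + c = 0, discriminant D = b^2 - 4ac
Here a = -2, b = -3, c = 1
D = (-3)^2 - 4(-2)(1) = 9 + 8 = 17

D = 17 > 0 but not a perfect square
The equation has 2 distinct real irrational roots.

Discriminant = 17, 2 distinct real irrational roots


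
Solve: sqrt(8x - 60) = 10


Square both sides: 8x - 60 = 10^2 = 100
8x = 100 + 60 = 160
x = 20
Check: sqrt(8*20 - 60) = sqrt(100) = 10 ✓

x = 20


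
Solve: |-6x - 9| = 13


An absolute value equation |expr| = 13 gives two cases:
Case 1: -6x - 9 = 13
  -6x = 22, so x = -11/3
Case 2: -6x - 9 = -13
  -6x = -4, so x = 2/3

x = -11/3, x = 2/3


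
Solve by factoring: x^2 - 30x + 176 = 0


We need two numbers that multiply to 176 and add to -30.
Those numbers are -8 and -22 (since (-8) * (-22) = 176 and (-8) + (-22) = -30).
So x^2 - 30x + 176 = (x - 8)(x - 22) = 0
Setting each factor to zero: x = 8 or x = 22

x = 8, x = 22


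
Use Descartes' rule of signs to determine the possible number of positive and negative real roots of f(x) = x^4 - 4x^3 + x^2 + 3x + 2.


Descartes' rule of signs:

For positive roots, count sign changes in f(x) = x^4 - 4x^3 + x^2 + 3x + 2:
Signs of coefficients: +, -, +, +, +
Number of sign changes: 2
Possible positive real roots: 2, 0

For negative roots, examine f(-x) = x^4 + 4x^3 + x^2 - 3x + 2:
Signs of coefficients: +, +, +, -, +
Number of sign changes: 2
Possible negative real roots: 2, 0

Positive roots: 2 or 0; Negative roots: 2 or 0


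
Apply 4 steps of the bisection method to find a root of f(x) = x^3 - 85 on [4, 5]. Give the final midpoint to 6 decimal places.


f(x) = x^3 - 85
f(4) = -21 < 0
f(5) = 40 > 0

Step 1: midpoint = (4.000000 + 5.000000)/2 = 4.500000
  f(4.500000) = 6.125000
  f(mid) > 0, so root is in [4.000000, 4.500000]

Step 2: midpoint = (4.000000 + 4.500000)/2 = 4.250000
  f(4.250000) = -8.234375
  f(mid) < 0, so root is in [4.250000, 4.500000]

Step 3: midpoint = (4.250000 + 4.500000)/2 = 4.375000
  f(4.375000) = -1.259766
  f(mid) < 0, so root is in [4.375000, 4.500000]

Step 4: midpoint = (4.375000 + 4.500000)/2 = 4.437500
  f(4.437500) = 2.380615
  f(mid) > 0, so root is in [4.375000, 4.437500]

midpoint = 4.437500


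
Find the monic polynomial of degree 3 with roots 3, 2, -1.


A monic polynomial with roots 3, 2, -1 is:
p(x) = (x - 3)(x - 2)(x + 1)
After multiplying by (x - 3): x - 3
After multiplying by (x - 2): x^2 - 5x + 6
After multiplying by (x + 1): x^3 - 4x^2 + x + 6

x^3 - 4x^2 + x + 6


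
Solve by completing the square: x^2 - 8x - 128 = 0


Start: x^2 - 8x - 128 = 0
Move constant: x^2 - 8x = 128
Half of -8 is -4, squared is 16
Add 16 to both sides: x^2 - 8x + 16 = 144
(x - 4)^2 = 144
x - 4 = ±12
x = 4 + 12 = 16 or x = 4 - 12 = -8

x = -8, x = 16


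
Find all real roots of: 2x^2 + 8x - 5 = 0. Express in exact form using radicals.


Using the quadratic formula: x = (-b ± sqrt(b^2 - 4ac)) / (2a)
Here a = 2, b = 8, c = -5
Discriminant = b^2 - 4ac = 8^2 - 4(2)(-5) = 64 + 40 = 104
Since discriminant = 104 > 0, there are two real roots.
x = (-8 ± 2*sqrt(26)) / 4
Simplifying: x = (-4 ± sqrt(26)) / 2
Numerically: x ≈ 0.5495 or x ≈ -4.5495

x = (-4 + sqrt(26)) / 2 or x = (-4 - sqrt(26)) / 2


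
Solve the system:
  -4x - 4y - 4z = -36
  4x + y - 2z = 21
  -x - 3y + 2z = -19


Using Cramer's rule. Expand each determinant along the first row.
D  = (-4)*[1*2 - (-2)*(-3)] - (-4)*[4*2 - (-2)*(-1)] + (-4)*[4*(-3) - 1*(-1)]
  = (-4)*(-4) - (-4)*(6) + (-4)*(-11) = 84
Dx = (-36)*[1*2 - (-2)*(-3)] - (-4)*[21*2 - (-2)*(-19)] + (-4)*[21*(-3) - 1*(-19)]
  = (-36)*(-4) - (-4)*(4) + (-4)*(-44) = 336
Dy = (-4)*[21*2 - (-2)*(-19)] - (-36)*[4*2 - (-2)*(-1)] + (-4)*[4*(-19) - 21*(-1)]
  = (-4)*(4) - (-36)*(6) + (-4)*(-55) = 420
Dz = (-4)*[1*(-19) - 21*(-3)] - (-4)*[4*(-19) - 21*(-1)] + (-36)*[4*(-3) - 1*(-1)]
  = (-4)*(44) - (-4)*(-55) + (-36)*(-11) = 0
x = Dx/D = 336/84 = 4, y = Dy/D = 420/84 = 5, z = Dz/D = 0/84 = 0
Check eq1: (-4)(4) + (-4)(5) + (-4)(0) = -36 = -36 ✓
Check eq2: (4)(4) + (1)(5) + (-2)(0) = 21 = 21 ✓
Check eq3: (-1)(4) + (-3)(5) + (2)(0) = -19 = -19 ✓

x = 4, y = 5, z = 0


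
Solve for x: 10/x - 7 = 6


Subtract -7 from both sides: 10/x = 13
Multiply both sides by x: 10 = 13 * x
Divide by 13: x = 10/13

x = 10/13


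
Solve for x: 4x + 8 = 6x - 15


Starting with: 4x + 8 = 6x - 15
Move all x terms to left: (4 - 6)x = -15 - 8
Simplify: -2x = -23
Divide both sides by -2: x = 23/2

x = 23/2


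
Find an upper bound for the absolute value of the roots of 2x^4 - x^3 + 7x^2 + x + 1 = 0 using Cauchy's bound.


Cauchy's bound: all roots r satisfy |r| <= 1 + max(|a_i/a_n|) for i = 0,...,n-1
where a_n is the leading coefficient.

Coefficients: [2, -1, 7, 1, 1]
Leading coefficient a_n = 2
Ratios |a_i/a_n|: 1/2, 7/2, 1/2, 1/2
Maximum ratio: 7/2
Cauchy's bound: |r| <= 1 + 7/2 = 9/2

Upper bound = 9/2


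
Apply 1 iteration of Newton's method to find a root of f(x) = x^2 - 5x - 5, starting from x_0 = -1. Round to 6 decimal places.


Newton's method: x_(n+1) = x_n - f(x_n)/f'(x_n)
f(x) = x^2 - 5x - 5
f'(x) = 2x - 5

Iteration 1:
  f(-1.000000) = 1.000000
  f'(-1.000000) = -7.000000
  x_1 = -1.000000 - (1.000000)/(-7.000000) = -0.857143

x_1 = -0.857143


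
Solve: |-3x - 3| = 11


An absolute value equation |expr| = 11 gives two cases:
Case 1: -3x - 3 = 11
  -3x = 14, so x = -14/3
Case 2: -3x - 3 = -11
  -3x = -8, so x = 8/3

x = -14/3, x = 8/3


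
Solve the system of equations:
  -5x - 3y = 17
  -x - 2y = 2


Using Cramer's rule:
Determinant D = (-5)(-2) - (-1)(-3) = 10 - 3 = 7
Dx = (17)(-2) - (2)(-3) = -34 + 6 = -28
Dy = (-5)(2) - (-1)(17) = -10 + 17 = 7
x = Dx/D = -28/7 = -4
y = Dy/D = 7/7 = 1

x = -4, y = 1


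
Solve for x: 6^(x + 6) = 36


Express both sides with the same base.
36 = 6^2
Since the bases match, equate exponents: x + 6 = 2
So x = 2 - (6) = -4

x = -4


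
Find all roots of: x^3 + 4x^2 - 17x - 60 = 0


Let p(x) = x^3 + 4x^2 - 17x - 60. By the rational root theorem (leading coefficient 1), any rational root is an integer divisor of 60: try ±1, ±2, ... in turn.
Test x = 1: value = -72 ≠ 0.
Test x = -1: value = -40 ≠ 0.
Test x = 2: value = -70 ≠ 0.
Test x = -2: value = -18 ≠ 0.
Test x = 3: value = -48 ≠ 0.
Test x = -3: value = 0 ✓, so (x + 3) is a factor.
Synthetic division by (x + 3): bring down 1; 1(-3) + 4 = 1; 1(-3) - 17 = -20; (-20)(-3) - 60 = 0 → quotient x^2 + x - 20, remainder 0.
Solve the quadratic x^2 + x - 20 = 0: discriminant = 1^2 - 4(1)(-20) = 1 + 80 = 81.
sqrt(81) = 9, so x = (-1 ± 9)/2: x = 4 or x = -5.
Collecting all roots found:

x = -5, x = -3, x = 4


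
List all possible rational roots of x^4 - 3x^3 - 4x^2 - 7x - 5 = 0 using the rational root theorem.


Rational root theorem: possible roots are ±p/q where:
  p divides the constant term (-5): p ∈ {1, 5}
  q divides the leading coefficient (1): q ∈ {1}

All possible rational roots: -5, -1, 1, 5

-5, -1, 1, 5


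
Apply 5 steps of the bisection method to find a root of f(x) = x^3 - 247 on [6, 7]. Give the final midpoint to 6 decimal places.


f(x) = x^3 - 247
f(6) = -31 < 0
f(7) = 96 > 0

Step 1: midpoint = (6.000000 + 7.000000)/2 = 6.500000
  f(6.500000) = 27.625000
  f(mid) > 0, so root is in [6.000000, 6.500000]

Step 2: midpoint = (6.000000 + 6.500000)/2 = 6.250000
  f(6.250000) = -2.859375
  f(mid) < 0, so root is in [6.250000, 6.500000]

Step 3: midpoint = (6.250000 + 6.500000)/2 = 6.375000
  f(6.375000) = 12.083984
  f(mid) > 0, so root is in [6.250000, 6.375000]

Step 4: midpoint = (6.250000 + 6.375000)/2 = 6.312500
  f(6.312500) = 4.538330
  f(mid) > 0, so root is in [6.250000, 6.312500]

Step 5: midpoint = (6.250000 + 6.312500)/2 = 6.281250
  f(6.281250) = 0.821075
  f(mid) > 0, so root is in [6.250000, 6.281250]

midpoint = 6.281250


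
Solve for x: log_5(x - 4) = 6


Convert to exponential form: x - 4 = 5^6 = 15625
x = 15625 + 4 = 15629
Check: log_5(15629 - 4) = log_5(15625) = log_5(15625) = 6 ✓

x = 15629


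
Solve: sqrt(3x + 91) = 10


Square both sides: 3x + 91 = 10^2 = 100
3x = 100 - 91 = 9
x = 3
Check: sqrt(3*3 + 91) = sqrt(100) = 10 ✓

x = 3


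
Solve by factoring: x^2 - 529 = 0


We need two numbers that multiply to -529 and add to 0.
Those numbers are 23 and -23 (since 23 * (-23) = -529 and 23 + (-23) = 0).
So x^2 - 529 = (x + 23)(x - 23) = 0
Setting each factor to zero: x = -23 or x = 23

x = -23, x = 23


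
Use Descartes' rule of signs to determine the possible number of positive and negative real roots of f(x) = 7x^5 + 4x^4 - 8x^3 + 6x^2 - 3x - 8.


Descartes' rule of signs:

For positive roots, count sign changes in f(x) = 7x^5 + 4x^4 - 8x^3 + 6x^2 - 3x - 8:
Signs of coefficients: +, +, -, +, -, -
Number of sign changes: 3
Possible positive real roots: 3, 1

For negative roots, examine f(-x) = -7x^5 + 4x^4 + 8x^3 + 6x^2 + 3x - 8:
Signs of coefficients: -, +, +, +, +, -
Number of sign changes: 2
Possible negative real roots: 2, 0

Positive roots: 3 or 1; Negative roots: 2 or 0


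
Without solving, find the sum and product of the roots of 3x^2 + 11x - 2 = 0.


By Vieta's formulas for ax^2 + bx + c = 0:
  Sum of roots = -b/a
  Product of roots = c/a

Here a = 3, b = 11, c = -2
Sum = -(11)/3 = -11/3
Product = -2/3 = -2/3

Sum = -11/3, Product = -2/3


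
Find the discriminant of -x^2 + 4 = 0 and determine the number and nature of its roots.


For ax^2 + bx + c = 0, discriminant D = b^2 - 4ac
Here a = -1, b = 0, c = 4
D = (0)^2 - 4(-1)(4) = 0 + 16 = 16

D = 16 > 0 and is a perfect square (sqrt = 4)
The equation has 2 distinct real rational roots.

Discriminant = 16, 2 distinct real rational roots


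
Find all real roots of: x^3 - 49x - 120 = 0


Let p(x) = x^3 - 49x - 120. By the rational root theorem (leading coefficient 1), any rational root is an integer divisor of 120: try ±1, ±2, ... in turn.
Test x = 1: value = -168 ≠ 0.
Test x = -1: value = -72 ≠ 0.
Test x = 2: value = -210 ≠ 0.
Test x = -2: value = -30 ≠ 0.
Test x = 3: value = -240 ≠ 0.
Test x = -3: value = 0 ✓, so (x + 3) is a factor.
Synthetic division by (x + 3): bring down 1; 1(-3) + 0 = -3; (-3)(-3) - 49 = -40; (-40)(-3) - 120 = 0 → quotient x^2 - 3x - 40, remainder 0.
Solve the quadratic x^2 - 3x - 40 = 0: discriminant = (-3)^2 - 4(1)(-40) = 9 + 160 = 169.
sqrt(169) = 13, so x = (3 ± 13)/2: x = 8 or x = -5.

x = -5, x = -3, x = 8


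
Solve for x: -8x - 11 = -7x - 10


Starting with: -8x - 11 = -7x - 10
Move all x terms to left: (-8 + 7)x = -10 + 11
Simplify: -x = 1
Divide both sides by -1: x = -1

x = -1


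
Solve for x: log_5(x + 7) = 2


Convert to exponential form: x + 7 = 5^2 = 25
x = 25 - 7 = 18
Check: log_5(18 + 7) = log_5(25) = log_5(25) = 2 ✓

x = 18


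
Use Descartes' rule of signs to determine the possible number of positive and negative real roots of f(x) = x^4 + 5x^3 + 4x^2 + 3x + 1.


Descartes' rule of signs:

For positive roots, count sign changes in f(x) = x^4 + 5x^3 + 4x^2 + 3x + 1:
Signs of coefficients: +, +, +, +, +
Number of sign changes: 0
Possible positive real roots: 0

For negative roots, examine f(-x) = x^4 - 5x^3 + 4x^2 - 3x + 1:
Signs of coefficients: +, -, +, -, +
Number of sign changes: 4
Possible negative real roots: 4, 2, 0

Positive roots: 0; Negative roots: 4 or 2 or 0


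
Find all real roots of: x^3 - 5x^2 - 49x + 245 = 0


Let p(x) = x^3 - 5x^2 - 49x + 245. By the rational root theorem (leading coefficient 1), any rational root is an integer divisor of 245: try ±1, ±2, ... in turn.
Test x = 1: value = 192 ≠ 0.
Test x = -1: value = 288 ≠ 0.
Test x = 5: value = 0 ✓, so (x - 5) is a factor.
Synthetic division by (x - 5): bring down 1; 1(5) - 5 = 0; 0(5) - 49 = -49; (-49)(5) + 245 = 0 → quotient x^2 - 49, remainder 0.
Solve the quadratic x^2 - 49 = 0: discriminant = 0^2 - 4(1)(-49) = 0 + 196 = 196.
sqrt(196) = 14, so x = (0 ± 14)/2: x = 7 or x = -7.

x = -7, x = 5, x = 7


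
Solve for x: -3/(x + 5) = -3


Multiply both sides by (x + 5): -3 = -3(x + 5)
Distribute: -3 = -3x - 15
-3x = -3 + 15 = 12
x = -4

x = -4


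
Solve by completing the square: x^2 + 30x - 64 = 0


Start: x^2 + 30x - 64 = 0
Move constant: x^2 + 30x = 64
Half of 30 is 15, squared is 225
Add 225 to both sides: x^2 + 30x + 225 = 289
(x + 15)^2 = 289
x + 15 = ±17
x = -15 + 17 = 2 or x = -15 - 17 = -32

x = -32, x = 2


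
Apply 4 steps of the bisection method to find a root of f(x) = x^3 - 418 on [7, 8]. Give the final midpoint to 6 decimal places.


f(x) = x^3 - 418
f(7) = -75 < 0
f(8) = 94 > 0

Step 1: midpoint = (7.000000 + 8.000000)/2 = 7.500000
  f(7.500000) = 3.875000
  f(mid) > 0, so root is in [7.000000, 7.500000]

Step 2: midpoint = (7.000000 + 7.500000)/2 = 7.250000
  f(7.250000) = -36.921875
  f(mid) < 0, so root is in [7.250000, 7.500000]

Step 3: midpoint = (7.250000 + 7.500000)/2 = 7.375000
  f(7.375000) = -16.869141
  f(mid) < 0, so root is in [7.375000, 7.500000]

Step 4: midpoint = (7.375000 + 7.500000)/2 = 7.437500
  f(7.437500) = -6.584229
  f(mid) < 0, so root is in [7.437500, 7.500000]

midpoint = 7.437500


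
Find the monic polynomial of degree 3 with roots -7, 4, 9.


A monic polynomial with roots -7, 4, 9 is:
p(x) = (x + 7)(x - 4)(x - 9)
After multiplying by (x + 7): x + 7
After multiplying by (x - 4): x^2 + 3x - 28
After multiplying by (x - 9): x^3 - 6x^2 - 55x + 252

x^3 - 6x^2 - 55x + 252


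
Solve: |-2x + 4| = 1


An absolute value equation |expr| = 1 gives two cases:
Case 1: -2x + 4 = 1
  -2x = -3, so x = 3/2
Case 2: -2x + 4 = -1
  -2x = -5, so x = 5/2

x = 3/2, x = 5/2


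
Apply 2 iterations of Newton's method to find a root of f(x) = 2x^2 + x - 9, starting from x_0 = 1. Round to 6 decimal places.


Newton's method: x_(n+1) = x_n - f(x_n)/f'(x_n)
f(x) = 2x^2 + x - 9
f'(x) = 4x + 1

Iteration 1:
  f(1.000000) = -6.000000
  f'(1.000000) = 5.000000
  x_1 = 1.000000 - (-6.000000)/(5.000000) = 2.200000

Iteration 2:
  f(2.200000) = 2.880000
  f'(2.200000) = 9.800000
  x_2 = 2.200000 - (2.880000)/(9.800000) = 1.906122

x_2 = 1.906122


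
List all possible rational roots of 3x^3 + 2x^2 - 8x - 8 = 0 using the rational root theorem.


Rational root theorem: possible roots are ±p/q where:
  p divides the constant term (-8): p ∈ {1, 2, 4, 8}
  q divides the leading coefficient (3): q ∈ {1, 3}

All possible rational roots: -8, -4, -8/3, -2, -4/3, -1, -2/3, -1/3, 1/3, 2/3, 1, 4/3, 2, 8/3, 4, 8

-8, -4, -8/3, -2, -4/3, -1, -2/3, -1/3, 1/3, 2/3, 1, 4/3, 2, 8/3, 4, 8


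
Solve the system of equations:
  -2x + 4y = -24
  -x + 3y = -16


Using Cramer's rule:
Determinant D = (-2)(3) - (-1)(4) = -6 + 4 = -2
Dx = (-24)(3) - (-16)(4) = -72 + 64 = -8
Dy = (-2)(-16) - (-1)(-24) = 32 - 24 = 8
x = Dx/D = -8/-2 = 4
y = Dy/D = 8/-2 = -4

x = 4, y = -4


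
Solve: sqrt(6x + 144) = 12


Square both sides: 6x + 144 = 12^2 = 144
6x = 144 - 144 = 0
x = 0
Check: sqrt(6*0 + 144) = sqrt(144) = 12 ✓

x = 0


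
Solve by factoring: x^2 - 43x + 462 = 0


We need two numbers that multiply to 462 and add to -43.
Those numbers are -21 and -22 (since (-21) * (-22) = 462 and (-21) + (-22) = -43).
So x^2 - 43x + 462 = (x - 21)(x - 22) = 0
Setting each factor to zero: x = 21 or x = 22

x = 21, x = 22


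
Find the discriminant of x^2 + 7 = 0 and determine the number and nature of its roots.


For ax^2 + bx + c = 0, discriminant D = b^2 - 4ac
Here a = 1, b = 0, c = 7
D = (0)^2 - 4(1)(7) = 0 - 28 = -28

D = -28 < 0
The equation has no real roots (2 complex conjugate roots).

Discriminant = -28, no real roots (2 complex conjugate roots)


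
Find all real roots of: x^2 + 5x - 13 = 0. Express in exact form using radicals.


Using the quadratic formula: x = (-b ± sqrt(b^2 - 4ac)) / (2a)
Here a = 1, b = 5, c = -13
Discriminant = b^2 - 4ac = 5^2 - 4(1)(-13) = 25 + 52 = 77
Since discriminant = 77 > 0, there are two real roots.
x = (-5 ± sqrt(77)) / 2
Numerically: x ≈ 1.8875 or x ≈ -6.8875

x = (-5 + sqrt(77)) / 2 or x = (-5 - sqrt(77)) / 2


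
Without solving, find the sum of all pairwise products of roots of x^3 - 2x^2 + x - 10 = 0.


By Vieta's formulas for x^3 + bx^2 + cx + d = 0:
  r1 + r2 + r3 = -b/a = 2
  r1*r2 + r1*r3 + r2*r3 = c/a = 1
  r1*r2*r3 = -d/a = 10


Sum of pairwise products = 1


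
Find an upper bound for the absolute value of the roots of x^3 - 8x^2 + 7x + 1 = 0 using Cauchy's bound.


Cauchy's bound: all roots r satisfy |r| <= 1 + max(|a_i/a_n|) for i = 0,...,n-1
where a_n is the leading coefficient.

Coefficients: [1, -8, 7, 1]
Leading coefficient a_n = 1
Ratios |a_i/a_n|: 8, 7, 1
Maximum ratio: 8
Cauchy's bound: |r| <= 1 + 8 = 9

Upper bound = 9


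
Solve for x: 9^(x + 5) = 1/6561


Express both sides with the same base.
1/6561 = 9^(-4)
Since the bases match, equate exponents: x + 5 = -4
So x = -4 - (5) = -9

x = -9


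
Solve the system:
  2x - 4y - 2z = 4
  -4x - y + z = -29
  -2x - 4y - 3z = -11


Using Cramer's rule. Expand each determinant along the first row.
D  = 2*[(-1)*(-3) - 1*(-4)] - (-4)*[(-4)*(-3) - 1*(-2)] + (-2)*[(-4)*(-4) - (-1)*(-2)]
  = 2*(7) - (-4)*(14) + (-2)*(14) = 42
Dx = 4*[(-1)*(-3) - 1*(-4)] - (-4)*[(-29)*(-3) - 1*(-11)] + (-2)*[(-29)*(-4) - (-1)*(-11)]
  = 4*(7) - (-4)*(98) + (-2)*(105) = 210
Dy = 2*[(-29)*(-3) - 1*(-11)] - 4*[(-4)*(-3) - 1*(-2)] + (-2)*[(-4)*(-11) - (-29)*(-2)]
  = 2*(98) - 4*(14) + (-2)*(-14) = 168
Dz = 2*[(-1)*(-11) - (-29)*(-4)] - (-4)*[(-4)*(-11) - (-29)*(-2)] + 4*[(-4)*(-4) - (-1)*(-2)]
  = 2*(-105) - (-4)*(-14) + 4*(14) = -210
x = Dx/D = 210/42 = 5, y = Dy/D = 168/42 = 4, z = Dz/D = -210/42 = -5
Check eq1: (2)(5) + (-4)(4) + (-2)(-5) = 4 = 4 ✓
Check eq2: (-4)(5) + (-1)(4) + (1)(-5) = -29 = -29 ✓
Check eq3: (-2)(5) + (-4)(4) + (-3)(-5) = -11 = -11 ✓

x = 5, y = 4, z = -5


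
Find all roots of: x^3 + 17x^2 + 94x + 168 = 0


Let p(x) = x^3 + 17x^2 + 94x + 168. By the rational root theorem (leading coefficient 1), any rational root is an integer divisor of 168: try ±1, ±2, ... in turn.
Test x = 1: value = 280 ≠ 0.
Test x = -1: value = 90 ≠ 0.
Test x = 2: value = 432 ≠ 0.
Test x = -2: value = 40 ≠ 0.
Test x = 3: value = 630 ≠ 0.
Test x = -3: value = 12 ≠ 0.
Test x = 4: value = 880 ≠ 0.
Test x = -4: value = 0 ✓, so (x + 4) is a factor.
Synthetic division by (x + 4): bring down 1; 1(-4) + 17 = 13; 13(-4) + 94 = 42; 42(-4) + 168 = 0 → quotient x^2 + 13x + 42, remainder 0.
Solve the quadratic x^2 + 13x + 42 = 0: discriminant = 13^2 - 4(1)(42) = 169 - 168 = 1.
sqrt(1) = 1, so x = (-13 ± 1)/2: x = -6 or x = -7.
Collecting all roots found:

x = -7, x = -6, x = -4


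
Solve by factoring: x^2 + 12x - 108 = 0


We need two numbers that multiply to -108 and add to 12.
Those numbers are -6 and 18 (since (-6) * 18 = -108 and (-6) + 18 = 12).
So x^2 + 12x - 108 = (x - 6)(x + 18) = 0
Setting each factor to zero: x = 6 or x = -18

x = -18, x = 6


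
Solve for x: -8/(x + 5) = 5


Multiply both sides by (x + 5): -8 = 5(x + 5)
Distribute: -8 = 5x + 25
5x = -8 - 25 = -33
x = -33/5

x = -33/5


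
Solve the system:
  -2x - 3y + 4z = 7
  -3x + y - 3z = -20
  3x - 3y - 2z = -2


Using Cramer's rule. Expand each determinant along the first row.
D  = (-2)*[1*(-2) - (-3)*(-3)] - (-3)*[(-3)*(-2) - (-3)*3] + 4*[(-3)*(-3) - 1*3]
  = (-2)*(-11) - (-3)*(15) + 4*(6) = 91
Dx = 7*[1*(-2) - (-3)*(-3)] - (-3)*[(-20)*(-2) - (-3)*(-2)] + 4*[(-20)*(-3) - 1*(-2)]
  = 7*(-11) - (-3)*(34) + 4*(62) = 273
Dy = (-2)*[(-20)*(-2) - (-3)*(-2)] - 7*[(-3)*(-2) - (-3)*3] + 4*[(-3)*(-2) - (-20)*3]
  = (-2)*(34) - 7*(15) + 4*(66) = 91
Dz = (-2)*[1*(-2) - (-20)*(-3)] - (-3)*[(-3)*(-2) - (-20)*3] + 7*[(-3)*(-3) - 1*3]
  = (-2)*(-62) - (-3)*(66) + 7*(6) = 364
x = Dx/D = 273/91 = 3, y = Dy/D = 91/91 = 1, z = Dz/D = 364/91 = 4
Check eq1: (-2)(3) + (-3)(1) + (4)(4) = 7 = 7 ✓
Check eq2: (-3)(3) + (1)(1) + (-3)(4) = -20 = -20 ✓
Check eq3: (3)(3) + (-3)(1) + (-2)(4) = -2 = -2 ✓

x = 3, y = 1, z = 4


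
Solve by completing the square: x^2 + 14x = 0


Start: x^2 + 14x + 0 = 0
Move constant: x^2 + 14x = 0
Half of 14 is 7, squared is 49
Add 49 to both sides: x^2 + 14x + 49 = 49
(x + 7)^2 = 49
x + 7 = ±7
x = -7 + 7 = 0 or x = -7 - 7 = -14

x = -14, x = 0


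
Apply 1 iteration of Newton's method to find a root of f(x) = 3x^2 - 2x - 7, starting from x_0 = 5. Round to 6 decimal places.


Newton's method: x_(n+1) = x_n - f(x_n)/f'(x_n)
f(x) = 3x^2 - 2x - 7
f'(x) = 6x - 2

Iteration 1:
  f(5.000000) = 58.000000
  f'(5.000000) = 28.000000
  x_1 = 5.000000 - (58.000000)/(28.000000) = 2.928571

x_1 = 2.928571


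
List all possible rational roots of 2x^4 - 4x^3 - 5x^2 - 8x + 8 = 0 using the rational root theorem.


Rational root theorem: possible roots are ±p/q where:
  p divides the constant term (8): p ∈ {1, 2, 4, 8}
  q divides the leading coefficient (2): q ∈ {1, 2}

All possible rational roots: -8, -4, -2, -1, -1/2, 1/2, 1, 2, 4, 8

-8, -4, -2, -1, -1/2, 1/2, 1, 2, 4, 8


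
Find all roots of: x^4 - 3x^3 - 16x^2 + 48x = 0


The constant term is 0, so x = 0 is a root. Factor out x:
  x^3 - 3x^2 - 16x + 48 = 0
Let p(x) = x^3 - 3x^2 - 16x + 48. By the rational root theorem (leading coefficient 1), any rational root is an integer divisor of 48: try ±1, ±2, ... in turn.
Test x = 1: value = 30 ≠ 0.
Test x = -1: value = 60 ≠ 0.
Test x = 2: value = 12 ≠ 0.
Test x = -2: value = 60 ≠ 0.
Test x = 3: value = 0 ✓, so (x - 3) is a factor.
Synthetic division by (x - 3): bring down 1; 1(3) - 3 = 0; 0(3) - 16 = -16; (-16)(3) + 48 = 0 → quotient x^2 - 16, remainder 0.
Solve the quadratic x^2 - 16 = 0: discriminant = 0^2 - 4(1)(-16) = 0 + 64 = 64.
sqrt(64) = 8, so x = (0 ± 8)/2: x = 4 or x = -4.
Collecting all roots found:

x = -4, x = 0, x = 3, x = 4


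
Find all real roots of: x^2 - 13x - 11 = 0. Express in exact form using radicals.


Using the quadratic formula: x = (-b ± sqrt(b^2 - 4ac)) / (2a)
Here a = 1, b = -13, c = -11
Discriminant = b^2 - 4ac = (-13)^2 - 4(1)(-11) = 169 + 44 = 213
Since discriminant = 213 > 0, there are two real roots.
x = (13 ± sqrt(213)) / 2
Numerically: x ≈ 13.7973 or x ≈ -0.7973

x = (13 + sqrt(213)) / 2 or x = (13 - sqrt(213)) / 2


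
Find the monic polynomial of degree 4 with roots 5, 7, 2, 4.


A monic polynomial with roots 5, 7, 2, 4 is:
p(x) = (x - 5)(x - 7)(x - 2)(x - 4)
After multiplying by (x - 5): x - 5
After multiplying by (x - 7): x^2 - 12x + 35
After multiplying by (x - 2): x^3 - 14x^2 + 59x - 70
After multiplying by (x - 4): x^4 - 18x^3 + 115x^2 - 306x + 280

x^4 - 18x^3 + 115x^2 - 306x + 280


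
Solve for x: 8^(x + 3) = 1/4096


Express both sides with the same base.
1/4096 = 8^(-4)
Since the bases match, equate exponents: x + 3 = -4
So x = -4 - (3) = -7

x = -7


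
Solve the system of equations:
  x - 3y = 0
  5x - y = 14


Using Cramer's rule:
Determinant D = (1)(-1) - (5)(-3) = -1 + 15 = 14
Dx = (0)(-1) - (14)(-3) = 0 + 42 = 42
Dy = (1)(14) - (5)(0) = 14 - 0 = 14
x = Dx/D = 42/14 = 3
y = Dy/D = 14/14 = 1

x = 3, y = 1


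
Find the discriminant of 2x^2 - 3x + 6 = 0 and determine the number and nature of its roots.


For ax^2 + bx + c = 0, discriminant D = b^2 - 4ac
Here a = 2, b = -3, c = 6
D = (-3)^2 - 4(2)(6) = 9 - 48 = -39

D = -39 < 0
The equation has no real roots (2 complex conjugate roots).

Discriminant = -39, no real roots (2 complex conjugate roots)


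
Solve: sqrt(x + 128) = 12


Square both sides: x + 128 = 12^2 = 144
x = 144 - 128 = 16
x = 16
Check: sqrt(1*16 + 128) = sqrt(144) = 12 ✓

x = 16


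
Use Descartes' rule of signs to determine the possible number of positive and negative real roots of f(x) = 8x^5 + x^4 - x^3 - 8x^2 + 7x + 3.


Descartes' rule of signs:

For positive roots, count sign changes in f(x) = 8x^5 + x^4 - x^3 - 8x^2 + 7x + 3:
Signs of coefficients: +, +, -, -, +, +
Number of sign changes: 2
Possible positive real roots: 2, 0

For negative roots, examine f(-x) = -8x^5 + x^4 + x^3 - 8x^2 - 7x + 3:
Signs of coefficients: -, +, +, -, -, +
Number of sign changes: 3
Possible negative real roots: 3, 1

Positive roots: 2 or 0; Negative roots: 3 or 1


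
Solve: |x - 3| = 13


An absolute value equation |expr| = 13 gives two cases:
Case 1: x - 3 = 13
  x = 16, so x = 16
Case 2: x - 3 = -13
  x = -10, so x = -10

x = -10, x = 16


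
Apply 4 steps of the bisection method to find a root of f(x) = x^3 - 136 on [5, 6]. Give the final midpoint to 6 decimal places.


f(x) = x^3 - 136
f(5) = -11 < 0
f(6) = 80 > 0

Step 1: midpoint = (5.000000 + 6.000000)/2 = 5.500000
  f(5.500000) = 30.375000
  f(mid) > 0, so root is in [5.000000, 5.500000]

Step 2: midpoint = (5.000000 + 5.500000)/2 = 5.250000
  f(5.250000) = 8.703125
  f(mid) > 0, so root is in [5.000000, 5.250000]

Step 3: midpoint = (5.000000 + 5.250000)/2 = 5.125000
  f(5.125000) = -1.388672
  f(mid) < 0, so root is in [5.125000, 5.250000]

Step 4: midpoint = (5.125000 + 5.250000)/2 = 5.187500
  f(5.187500) = 3.596436
  f(mid) > 0, so root is in [5.125000, 5.187500]

midpoint = 5.187500


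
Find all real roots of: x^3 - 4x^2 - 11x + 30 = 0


Let p(x) = x^3 - 4x^2 - 11x + 30. By the rational root theorem (leading coefficient 1), any rational root is an integer divisor of 30: try ±1, ±2, ... in turn.
Test x = 1: value = 16 ≠ 0.
Test x = -1: value = 36 ≠ 0.
Test x = 2: value = 0 ✓, so (x - 2) is a factor.
Synthetic division by (x - 2): bring down 1; 1(2) - 4 = -2; (-2)(2) - 11 = -15; (-15)(2) + 30 = 0 → quotient x^2 - 2x - 15, remainder 0.
Solve the quadratic x^2 - 2x - 15 = 0: discriminant = (-2)^2 - 4(1)(-15) = 4 + 60 = 64.
sqrt(64) = 8, so x = (2 ± 8)/2: x = 5 or x = -3.

x = -3, x = 2, x = 5


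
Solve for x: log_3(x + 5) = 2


Convert to exponential form: x + 5 = 3^2 = 9
x = 9 - 5 = 4
Check: log_3(4 + 5) = log_3(9) = log_3(9) = 2 ✓

x = 4


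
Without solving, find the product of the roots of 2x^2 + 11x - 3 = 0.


By Vieta's formulas for ax^2 + bx + c = 0:
  Sum of roots = -b/a
  Product of roots = c/a

Here a = 2, b = 11, c = -3
Sum = -(11)/2 = -11/2
Product = -3/2 = -3/2

Product = -3/2


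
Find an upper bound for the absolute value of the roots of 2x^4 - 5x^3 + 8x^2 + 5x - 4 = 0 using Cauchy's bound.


Cauchy's bound: all roots r satisfy |r| <= 1 + max(|a_i/a_n|) for i = 0,...,n-1
where a_n is the leading coefficient.

Coefficients: [2, -5, 8, 5, -4]
Leading coefficient a_n = 2
Ratios |a_i/a_n|: 5/2, 4, 5/2, 2
Maximum ratio: 4
Cauchy's bound: |r| <= 1 + 4 = 5

Upper bound = 5


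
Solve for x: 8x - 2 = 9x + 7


Starting with: 8x - 2 = 9x + 7
Move all x terms to left: (8 - 9)x = 7 + 2
Simplify: -x = 9
Divide both sides by -1: x = -9

x = -9


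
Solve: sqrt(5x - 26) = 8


Square both sides: 5x - 26 = 8^2 = 64
5x = 64 + 26 = 90
x = 18
Check: sqrt(5*18 - 26) = sqrt(64) = 8 ✓

x = 18


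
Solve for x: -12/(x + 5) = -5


Multiply both sides by (x + 5): -12 = -5(x + 5)
Distribute: -12 = -5x - 25
-5x = -12 + 25 = 13
x = -13/5

x = -13/5


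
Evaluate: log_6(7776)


We need the exponent such that 6^? = 7776
6^5 = 7776
Therefore log_6(7776) = 5

5


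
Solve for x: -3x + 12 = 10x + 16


Starting with: -3x + 12 = 10x + 16
Move all x terms to left: (-3 - 10)x = 16 - 12
Simplify: -13x = 4
Divide both sides by -13: x = -4/13

x = -4/13


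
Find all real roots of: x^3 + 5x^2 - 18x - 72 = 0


Let p(x) = x^3 + 5x^2 - 18x - 72. By the rational root theorem (leading coefficient 1), any rational root is an integer divisor of 72: try ±1, ±2, ... in turn.
Test x = 1: value = -84 ≠ 0.
Test x = -1: value = -50 ≠ 0.
Test x = 2: value = -80 ≠ 0.
Test x = -2: value = -24 ≠ 0.
Test x = 3: value = -54 ≠ 0.
Test x = -3: value = 0 ✓, so (x + 3) is a factor.
Synthetic division by (x + 3): bring down 1; 1(-3) + 5 = 2; 2(-3) - 18 = -24; (-24)(-3) - 72 = 0 → quotient x^2 + 2x - 24, remainder 0.
Solve the quadratic x^2 + 2x - 24 = 0: discriminant = 2^2 - 4(1)(-24) = 4 + 96 = 100.
sqrt(100) = 10, so x = (-2 ± 10)/2: x = 4 or x = -6.

x = -6, x = -3, x = 4


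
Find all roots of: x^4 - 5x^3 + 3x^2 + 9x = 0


The constant term is 0, so x = 0 is a root. Factor out x:
  x^3 - 5x^2 + 3x + 9 = 0
Let p(x) = x^3 - 5x^2 + 3x + 9. By the rational root theorem (leading coefficient 1), any rational root is an integer divisor of 9: try ±1, ±2, ... in turn.
Test x = 1: value = 8 ≠ 0.
Test x = -1: value = 0 ✓, so (x + 1) is a factor.
Synthetic division by (x + 1): bring down 1; 1(-1) - 5 = -6; (-6)(-1) + 3 = 9; 9(-1) + 9 = 0 → quotient x^2 - 6x + 9, remainder 0.
Solve the quadratic x^2 - 6x + 9 = 0: discriminant = (-6)^2 - 4(1)(9) = 36 - 36 = 0.
Discriminant = 0, so a double root: x = 6/2 = 3.
Collecting all roots found:

x = -1, x = 0, x = 3 (multiplicity 2)


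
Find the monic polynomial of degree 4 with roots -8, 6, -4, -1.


A monic polynomial with roots -8, 6, -4, -1 is:
p(x) = (x + 8)(x - 6)(x + 4)(x + 1)
After multiplying by (x + 8): x + 8
After multiplying by (x - 6): x^2 + 2x - 48
After multiplying by (x + 4): x^3 + 6x^2 - 40x - 192
After multiplying by (x + 1): x^4 + 7x^3 - 34x^2 - 232x - 192

x^4 + 7x^3 - 34x^2 - 232x - 192


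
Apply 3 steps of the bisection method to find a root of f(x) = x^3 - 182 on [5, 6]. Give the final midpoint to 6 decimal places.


f(x) = x^3 - 182
f(5) = -57 < 0
f(6) = 34 > 0

Step 1: midpoint = (5.000000 + 6.000000)/2 = 5.500000
  f(5.500000) = -15.625000
  f(mid) < 0, so root is in [5.500000, 6.000000]

Step 2: midpoint = (5.500000 + 6.000000)/2 = 5.750000
  f(5.750000) = 8.109375
  f(mid) > 0, so root is in [5.500000, 5.750000]

Step 3: midpoint = (5.500000 + 5.750000)/2 = 5.625000
  f(5.625000) = -4.021484
  f(mid) < 0, so root is in [5.625000, 5.750000]

midpoint = 5.625000


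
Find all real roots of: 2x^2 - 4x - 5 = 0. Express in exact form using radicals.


Using the quadratic formula: x = (-b ± sqrt(b^2 - 4ac)) / (2a)
Here a = 2, b = -4, c = -5
Discriminant = b^2 - 4ac = (-4)^2 - 4(2)(-5) = 16 + 40 = 56
Since discriminant = 56 > 0, there are two real roots.
x = (4 ± 2*sqrt(14)) / 4
Simplifying: x = (2 ± sqrt(14)) / 2
Numerically: x ≈ 2.8708 or x ≈ -0.8708

x = (2 + sqrt(14)) / 2 or x = (2 - sqrt(14)) / 2


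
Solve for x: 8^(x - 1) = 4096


Express both sides with the same base.
4096 = 8^4
Since the bases match, equate exponents: x - 1 = 4
So x = 4 - (-1) = 5

x = 5


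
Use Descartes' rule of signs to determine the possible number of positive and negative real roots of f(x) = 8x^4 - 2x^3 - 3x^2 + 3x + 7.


Descartes' rule of signs:

For positive roots, count sign changes in f(x) = 8x^4 - 2x^3 - 3x^2 + 3x + 7:
Signs of coefficients: +, -, -, +, +
Number of sign changes: 2
Possible positive real roots: 2, 0

For negative roots, examine f(-x) = 8x^4 + 2x^3 - 3x^2 - 3x + 7:
Signs of coefficients: +, +, -, -, +
Number of sign changes: 2
Possible negative real roots: 2, 0

Positive roots: 2 or 0; Negative roots: 2 or 0


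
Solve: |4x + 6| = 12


An absolute value equation |expr| = 12 gives two cases:
Case 1: 4x + 6 = 12
  4x = 6, so x = 3/2
Case 2: 4x + 6 = -12
  4x = -18, so x = -9/2

x = -9/2, x = 3/2


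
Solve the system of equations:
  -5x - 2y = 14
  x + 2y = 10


Using Cramer's rule:
Determinant D = (-5)(2) - (1)(-2) = -10 + 2 = -8
Dx = (14)(2) - (10)(-2) = 28 + 20 = 48
Dy = (-5)(10) - (1)(14) = -50 - 14 = -64
x = Dx/D = 48/-8 = -6
y = Dy/D = -64/-8 = 8

x = -6, y = 8


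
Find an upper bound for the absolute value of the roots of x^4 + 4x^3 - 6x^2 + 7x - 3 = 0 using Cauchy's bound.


Cauchy's bound: all roots r satisfy |r| <= 1 + max(|a_i/a_n|) for i = 0,...,n-1
where a_n is the leading coefficient.

Coefficients: [1, 4, -6, 7, -3]
Leading coefficient a_n = 1
Ratios |a_i/a_n|: 4, 6, 7, 3
Maximum ratio: 7
Cauchy's bound: |r| <= 1 + 7 = 8

Upper bound = 8


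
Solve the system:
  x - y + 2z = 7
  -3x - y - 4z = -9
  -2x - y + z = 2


Using Cramer's rule. Expand each determinant along the first row.
D  = 1*[(-1)*1 - (-4)*(-1)] - (-1)*[(-3)*1 - (-4)*(-2)] + 2*[(-3)*(-1) - (-1)*(-2)]
  = 1*(-5) - (-1)*(-11) + 2*(1) = -14
Dx = 7*[(-1)*1 - (-4)*(-1)] - (-1)*[(-9)*1 - (-4)*2] + 2*[(-9)*(-1) - (-1)*2]
  = 7*(-5) - (-1)*(-1) + 2*(11) = -14
Dy = 1*[(-9)*1 - (-4)*2] - 7*[(-3)*1 - (-4)*(-2)] + 2*[(-3)*2 - (-9)*(-2)]
  = 1*(-1) - 7*(-11) + 2*(-24) = 28
Dz = 1*[(-1)*2 - (-9)*(-1)] - (-1)*[(-3)*2 - (-9)*(-2)] + 7*[(-3)*(-1) - (-1)*(-2)]
  = 1*(-11) - (-1)*(-24) + 7*(1) = -28
x = Dx/D = -14/-14 = 1, y = Dy/D = 28/-14 = -2, z = Dz/D = -28/-14 = 2
Check eq1: (1)(1) + (-1)(-2) + (2)(2) = 7 = 7 ✓
Check eq2: (-3)(1) + (-1)(-2) + (-4)(2) = -9 = -9 ✓
Check eq3: (-2)(1) + (-1)(-2) + (1)(2) = 2 = 2 ✓

x = 1, y = -2, z = 2
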